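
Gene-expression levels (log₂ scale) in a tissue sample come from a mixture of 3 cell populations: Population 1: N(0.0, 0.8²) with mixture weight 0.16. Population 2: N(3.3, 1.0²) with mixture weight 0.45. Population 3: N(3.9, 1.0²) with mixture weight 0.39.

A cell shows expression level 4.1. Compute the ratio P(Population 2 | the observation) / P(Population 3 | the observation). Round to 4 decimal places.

Since P(k|x) ∝ π_k f_k(x), the posterior odds are π_i f_i(x) / (π_j f_j(x)).
Normal densities:
  f_1 = (1/(0.8·√(2π)))·exp(−(4.1−0.0)²/(2·0.8²)) = 0.498678·exp(-13.13281) = 9.86988e-07
  f_2 = (1/(1.0·√(2π)))·exp(−(4.1−3.3)²/(2·1.0²)) = 0.398942·exp(-0.32000) = 0.289692
  f_3 = (1/(1.0·√(2π)))·exp(−(4.1−3.9)²/(2·1.0²)) = 0.398942·exp(-0.02000) = 0.391043
Odds = (0.45/0.39) × (0.289692/0.391043) = 1.15385 × 0.740818 ≈ 0.8548

0.8548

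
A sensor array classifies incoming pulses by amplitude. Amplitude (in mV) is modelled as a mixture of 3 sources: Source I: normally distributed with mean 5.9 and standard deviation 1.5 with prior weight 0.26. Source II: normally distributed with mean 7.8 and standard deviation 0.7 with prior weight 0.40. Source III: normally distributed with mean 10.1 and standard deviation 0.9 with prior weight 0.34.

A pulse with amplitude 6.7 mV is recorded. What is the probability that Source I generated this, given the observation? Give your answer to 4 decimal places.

Apply Bayes' rule: the posterior for each component is proportional to its prior times its likelihood at x.
Component likelihoods at x = 6.7 mV:
  L_I = (1/(1.5·√(2π)))·exp(−(6.7−5.9)²/(2·1.5²)) = 0.265962·exp(-0.14222) = 0.230703
  L_II = (1/(0.7·√(2π)))·exp(−(6.7−7.8)²/(2·0.7²)) = 0.569918·exp(-1.23469) = 0.165803
  L_III = (1/(0.9·√(2π)))·exp(−(6.7−10.1)²/(2·0.9²)) = 0.443269·exp(-7.13580) = 0.000352881
Prior × likelihood for each component:
  π_I·L_I = 0.26 × 0.230703 = 0.0599827
  π_II·L_II = 0.40 × 0.165803 = 0.066321
  π_III·L_III = 0.34 × 0.000352881 = 0.000119979
Sum: 0.0599827 + 0.066321 + 0.000119979 = 0.126424
Responsibility of Source I: 0.0599827 / 0.126424 ≈ 0.4745

0.4745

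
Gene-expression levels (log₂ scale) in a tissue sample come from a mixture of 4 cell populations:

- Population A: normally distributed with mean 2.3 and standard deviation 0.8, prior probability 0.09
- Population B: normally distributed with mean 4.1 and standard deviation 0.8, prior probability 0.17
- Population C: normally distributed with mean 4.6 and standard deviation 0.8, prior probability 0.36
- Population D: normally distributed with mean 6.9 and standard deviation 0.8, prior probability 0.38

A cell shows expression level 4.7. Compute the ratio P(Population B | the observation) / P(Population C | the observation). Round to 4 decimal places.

0.3592

Only the two components matter; the odds are (π_i f_i(x)) / (π_j f_j(x)).
Normal densities:
  L_A = (1/(0.8·√(2π)))·exp(−(4.7−2.3)²/(2·0.8²)) = 0.498678·exp(-4.50000) = 0.00553981
  L_B = (1/(0.8·√(2π)))·exp(−(4.7−4.1)²/(2·0.8²)) = 0.498678·exp(-0.28125) = 0.376422
  L_C = (1/(0.8·√(2π)))·exp(−(4.7−4.6)²/(2·0.8²)) = 0.498678·exp(-0.00781) = 0.494797
  L_D = (1/(0.8·√(2π)))·exp(−(4.7−6.9)²/(2·0.8²)) = 0.498678·exp(-3.78125) = 0.011367
0.0639917 / 0.178127 ≈ 0.3592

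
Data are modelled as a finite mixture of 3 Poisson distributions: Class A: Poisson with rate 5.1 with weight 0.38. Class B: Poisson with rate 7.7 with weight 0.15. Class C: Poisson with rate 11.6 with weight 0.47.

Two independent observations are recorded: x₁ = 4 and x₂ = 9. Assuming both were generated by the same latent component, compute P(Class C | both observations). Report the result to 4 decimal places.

0.0770

Apply Bayes' rule: the posterior for each component is proportional to its prior times its likelihood at x.
Since both observations come from the same component, the likelihood for component k is f_k(x₁)·f_k(x₂).
  p_A = [0.171857] × [0.0392163] = 0.0067396
  p_B = [0.0663261] × [0.118737] = 0.00787535
  p_C = [0.0069152] × [0.0960601] = 0.000664275
Weight by the priors:
  π_A·p_A = 0.38 × 0.0067396 = 0.00256105
  π_B·p_B = 0.15 × 0.00787535 = 0.0011813
  π_C·p_C = 0.47 × 0.000664275 = 0.000312209
Marginal: 0.00256105 + 0.0011813 + 0.000312209 = 0.00405456
P(Class C | data) ≈ 0.0770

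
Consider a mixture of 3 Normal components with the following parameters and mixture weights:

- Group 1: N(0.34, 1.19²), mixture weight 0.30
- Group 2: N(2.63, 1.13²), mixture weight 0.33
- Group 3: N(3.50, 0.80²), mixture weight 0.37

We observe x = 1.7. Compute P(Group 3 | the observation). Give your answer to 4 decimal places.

0.0978

Apply Bayes' rule: the posterior for each component is proportional to its prior times its likelihood at x.
Evaluate each component's likelihood at the observed value:
  f_1 = (1/(1.19·√(2π)))·exp(−(1.7−0.34)²/(2·1.19²)) = 0.335246·exp(-0.65306) = 0.174479
  f_2 = (1/(1.13·√(2π)))·exp(−(1.7−2.63)²/(2·1.13²)) = 0.353046·exp(-0.33867) = 0.251622
  f_3 = (1/(0.80·√(2π)))·exp(−(1.7−3.50)²/(2·0.80²)) = 0.498678·exp(-2.53125) = 0.0396746
Weight by the priors:
  π_1·f_1 = 0.30 × 0.174479 = 0.0523436
  π_2·f_2 = 0.33 × 0.251622 = 0.0830352
  π_3·f_3 = 0.37 × 0.0396746 = 0.0146796
Denominator: 0.0523436 + 0.0830352 + 0.0146796 = 0.150058
P(Group 3 | 1.7) ≈ 0.0978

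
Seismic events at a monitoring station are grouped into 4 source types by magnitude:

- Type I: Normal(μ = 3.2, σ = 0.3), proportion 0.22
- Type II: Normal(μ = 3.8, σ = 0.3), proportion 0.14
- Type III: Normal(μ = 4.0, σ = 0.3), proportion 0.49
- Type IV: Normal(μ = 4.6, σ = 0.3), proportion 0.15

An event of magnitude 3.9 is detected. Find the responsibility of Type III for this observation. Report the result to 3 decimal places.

0.747

By Bayes' theorem, P(k | x) = π_k f_k(x) / Σ_j π_j f_j(x).
Normal densities:
  f_I = (1/(0.3·√(2π)))·exp(−(3.9−3.2)²/(2·0.3²)) = 1.329808·exp(-2.72222) = 0.0874063
  f_II = (1/(0.3·√(2π)))·exp(−(3.9−3.8)²/(2·0.3²)) = 1.329808·exp(-0.05556) = 1.25794
  f_III = (1/(0.3·√(2π)))·exp(−(3.9−4.0)²/(2·0.3²)) = 1.329808·exp(-0.05556) = 1.25794
  f_IV = (1/(0.3·√(2π)))·exp(−(3.9−4.6)²/(2·0.3²)) = 1.329808·exp(-2.72222) = 0.0874063
Weight by the priors:
  π_I·f_I = 0.22 × 0.0874063 = 0.0192294
  π_II·f_II = 0.14 × 1.25794 = 0.176112
  π_III·f_III = 0.49 × 1.25794 = 0.616393
  π_IV·f_IV = 0.15 × 0.0874063 = 0.0131109
Normaliser: 0.0192294 + 0.176112 + 0.616393 + 0.0131109 = 0.824845
P(Type III | 3.9) = 0.616393 / 0.824845 ≈ 0.747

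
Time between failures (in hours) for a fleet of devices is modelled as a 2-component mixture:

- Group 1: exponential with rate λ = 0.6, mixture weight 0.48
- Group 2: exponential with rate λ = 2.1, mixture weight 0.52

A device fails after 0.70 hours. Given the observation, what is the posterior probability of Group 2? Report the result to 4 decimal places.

By Bayes' theorem, P(k | x) = π_k f_k(x) / Σ_j π_j f_j(x).
Evaluate each component's likelihood at the observed value:
  L_1 = 0.394228
  L_2 = 0.482844
Prior × likelihood for each component:
  π_1·L_1 = 0.48 × 0.394228 = 0.189229
  π_2·L_2 = 0.52 × 0.482844 = 0.251079
Denominator: 0.189229 + 0.251079 = 0.440308
P(Group 2 | data) = 0.251079 / 0.440308 ≈ 0.5702

0.5702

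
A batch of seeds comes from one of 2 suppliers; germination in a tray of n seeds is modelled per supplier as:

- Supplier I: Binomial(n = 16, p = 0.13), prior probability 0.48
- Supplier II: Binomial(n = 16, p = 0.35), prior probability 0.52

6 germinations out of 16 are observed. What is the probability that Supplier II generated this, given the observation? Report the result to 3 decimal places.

The responsibility of component k is π_k f_k(x) divided by Σ_j π_j f_j(x).
Component likelihoods at x = 6 germinations out of 16:
  f_I = C(16,6)·0.13^6·0.87^10 = 8008·4.82681e-06·0.248423 = 0.00960233
  f_II = C(16,6)·0.35^6·0.65^10 = 8008·0.00183827·0.0134627 = 0.198183
Prior × likelihood for each component:
  π_I·f_I = 0.48 × 0.00960233 = 0.00460912
  π_II·f_II = 0.52 × 0.198183 = 0.103055
Marginal: 0.00460912 + 0.103055 = 0.107664
P(Supplier II | x) = 0.103055 / 0.107664 ≈ 0.957

0.957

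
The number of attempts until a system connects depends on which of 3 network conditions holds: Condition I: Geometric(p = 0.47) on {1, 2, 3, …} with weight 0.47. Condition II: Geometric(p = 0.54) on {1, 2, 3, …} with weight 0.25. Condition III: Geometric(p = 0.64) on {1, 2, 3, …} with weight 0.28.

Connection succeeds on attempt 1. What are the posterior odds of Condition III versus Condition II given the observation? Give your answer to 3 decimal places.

The posterior odds equal the prior odds times the likelihood ratio: (w_i/w_j)·(f_i(x)/f_j(x)).
Geometric probabilities:
  p_I = 0.47
  p_II = 0.54
  p_III = 0.64
0.1792 / 0.135 ≈ 1.327

1.327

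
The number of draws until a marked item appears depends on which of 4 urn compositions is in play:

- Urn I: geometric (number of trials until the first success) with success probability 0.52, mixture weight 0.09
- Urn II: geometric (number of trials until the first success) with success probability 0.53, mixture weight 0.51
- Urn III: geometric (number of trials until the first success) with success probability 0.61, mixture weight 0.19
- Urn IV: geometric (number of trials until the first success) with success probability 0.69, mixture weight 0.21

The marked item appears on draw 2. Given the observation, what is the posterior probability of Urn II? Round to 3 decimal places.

P(component k | x) = π_k·f_k(x) / marginal(x), where marginal(x) = Σ_j π_j·f_j(x).
Geometric probabilities:
  f_I = 0.52·(1−0.52)^1 = 0.52·0.48 = 0.2496
  f_II = 0.53·(1−0.53)^1 = 0.53·0.47 = 0.2491
  f_III = 0.61·(1−0.61)^1 = 0.61·0.39 = 0.2379
  f_IV = 0.69·(1−0.69)^1 = 0.69·0.31 = 0.2139
Multiply by the mixture weights:
  π_I·f_I = 0.09 × 0.2496 = 0.022464
  π_II·f_II = 0.51 × 0.2491 = 0.127041
  π_III·f_III = 0.19 × 0.2379 = 0.045201
  π_IV·f_IV = 0.21 × 0.2139 = 0.044919
Marginal: 0.022464 + 0.127041 + 0.045201 + 0.044919 = 0.239625
P(Urn II | x) = 0.127041 / 0.239625 ≈ 0.530

0.530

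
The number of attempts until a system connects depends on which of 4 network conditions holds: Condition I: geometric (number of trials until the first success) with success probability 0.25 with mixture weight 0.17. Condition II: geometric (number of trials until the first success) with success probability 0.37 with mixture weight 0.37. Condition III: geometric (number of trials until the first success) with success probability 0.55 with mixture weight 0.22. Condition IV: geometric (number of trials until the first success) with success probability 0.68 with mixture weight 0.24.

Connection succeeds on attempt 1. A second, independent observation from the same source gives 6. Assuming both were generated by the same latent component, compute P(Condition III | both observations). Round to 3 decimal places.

0.134

The responsibility of component k is π_k f_k(x) divided by Σ_j π_j f_j(x).
Since both observations come from the same component, the likelihood for component k is f_k(x₁)·f_k(x₂).
  f_I = [0.25] × [0.0593262] = 0.0148315
  f_II = [0.37] × [0.0367202] = 0.0135865
  f_III = [0.55] × [0.010149] = 0.00558198
  f_IV = [0.68] × [0.0022817] = 0.00155156
Prior × likelihood for each component:
  π_I·f_I = 0.17 × 0.0148315 = 0.00252136
  π_II·f_II = 0.37 × 0.0135865 = 0.00502699
  π_III·f_III = 0.22 × 0.00558198 = 0.00122803
  π_IV·f_IV = 0.24 × 0.00155156 = 0.000372374
Evidence: 0.00252136 + 0.00502699 + 0.00122803 + 0.000372374 = 0.00914876
P(Condition III | data) = 0.00122803 / 0.00914876 ≈ 0.134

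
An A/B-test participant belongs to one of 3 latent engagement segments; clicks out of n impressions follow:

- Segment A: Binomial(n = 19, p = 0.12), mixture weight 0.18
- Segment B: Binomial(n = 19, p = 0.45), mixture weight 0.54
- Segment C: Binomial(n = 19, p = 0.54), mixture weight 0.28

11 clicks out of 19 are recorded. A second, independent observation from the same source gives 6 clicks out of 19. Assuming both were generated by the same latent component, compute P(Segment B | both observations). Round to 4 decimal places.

The responsibility of component k is π_k f_k(x) divided by Σ_j π_j f_j(x).
Since both observations come from the same component, the likelihood for component k is f_k(x₁)·f_k(x₂).
  p_A = [C(19,11)·0.12^11·0.88^8 = 75582·7.43008e-11·0.359635 = 2.01964e-06] × [0.015376] = 3.1054e-08
  p_B = [C(19,11)·0.45^11·0.55^8 = 75582·0.000153228·0.00837339 = 0.0969745] × [0.0949449] = 0.00920724
  p_C = [C(19,11)·0.54^11·0.46^8 = 75582·0.0011385·0.00200476 = 0.172509] × [0.0277777] = 0.00479191
Unnormalised posteriors:
  π_A·p_A = 0.18 × 3.1054e-08 = 5.58972e-09
  π_B·p_B = 0.54 × 0.00920724 = 0.00497191
  π_C·p_C = 0.28 × 0.00479191 = 0.00134173
Denominator: 5.58972e-09 + 0.00497191 + 0.00134173 = 0.00631365
So the posterior for Segment B is 0.00497191 / 0.00631365 ≈ 0.7875.

0.7875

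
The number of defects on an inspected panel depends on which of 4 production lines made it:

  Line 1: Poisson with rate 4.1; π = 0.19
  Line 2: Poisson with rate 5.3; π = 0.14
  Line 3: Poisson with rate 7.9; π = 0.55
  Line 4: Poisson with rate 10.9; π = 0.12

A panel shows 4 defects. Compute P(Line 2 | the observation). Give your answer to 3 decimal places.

0.243

Apply Bayes' rule: the posterior for each component is proportional to its prior times its likelihood at x.
Poisson probabilities:
  L_1 = e^(−4.1)·4.1^4/4! = 0.195127
  L_2 = e^(−5.3)·5.3^4/4! = 0.164109
  L_3 = e^(−7.9)·7.9^4/4! = 0.0601687
  L_4 = e^(−10.9)·10.9^4/4! = 0.0108564
Weight by the priors:
  π_1·L_1 = 0.19 × 0.195127 = 0.0370741
  π_2·L_2 = 0.14 × 0.164109 = 0.0229752
  π_3·L_3 = 0.55 × 0.0601687 = 0.0330928
  π_4·L_4 = 0.12 × 0.0108564 = 0.00130277
Denominator: 0.0370741 + 0.0229752 + 0.0330928 + 0.00130277 = 0.0944449
P(Line 2 | 4 defects) ≈ 0.243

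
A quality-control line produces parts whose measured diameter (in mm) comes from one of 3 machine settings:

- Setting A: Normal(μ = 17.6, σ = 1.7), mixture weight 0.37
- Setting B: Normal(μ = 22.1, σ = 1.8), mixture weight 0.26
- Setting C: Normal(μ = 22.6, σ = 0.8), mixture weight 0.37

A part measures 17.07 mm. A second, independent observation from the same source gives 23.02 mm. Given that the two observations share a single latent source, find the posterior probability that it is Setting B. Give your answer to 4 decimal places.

Apply Bayes' rule: the posterior for each component is proportional to its prior times its likelihood at x.
Since both observations come from the same component, the likelihood for component k is f_k(x₁)·f_k(x₂).
  L_A = [0.22354] × [0.00145611] = 0.000325498
  L_B = [0.00446634] × [0.194496] = 0.000868687
  L_C = [2.09869e-11] × [0.434479] = 9.11837e-12
Prior × likelihood for each component:
  π_A·L_A = 0.37 × 0.000325498 = 0.000120434
  π_B·L_B = 0.26 × 0.000868687 = 0.000225859
  π_C·L_C = 0.37 × 9.11837e-12 = 3.3738e-12
Normaliser: 0.000120434 + 0.000225859 + 3.3738e-12 = 0.000346293
Responsibility of Setting B: 0.000225859 / 0.000346293 ≈ 0.6522

0.6522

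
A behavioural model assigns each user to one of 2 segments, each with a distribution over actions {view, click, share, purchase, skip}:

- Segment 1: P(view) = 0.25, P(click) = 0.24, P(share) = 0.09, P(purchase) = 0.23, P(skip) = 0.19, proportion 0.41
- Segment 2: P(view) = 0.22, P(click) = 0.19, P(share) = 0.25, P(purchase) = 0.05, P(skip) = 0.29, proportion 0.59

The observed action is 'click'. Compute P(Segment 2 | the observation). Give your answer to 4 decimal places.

0.5325

P(component k | x) = π_k·f_k(x) / marginal(x), where marginal(x) = Σ_j π_j·f_j(x).
Evaluate each component's likelihood at the observed value:
  f_1 = P(click | comp) = 0.24
  f_2 = P(click | comp) = 0.19
Multiply by the mixture weights:
  π_1·f_1 = 0.41 × 0.24 = 0.0984
  π_2·f_2 = 0.59 × 0.19 = 0.1121
Normaliser: 0.0984 + 0.1121 = 0.2105
Responsibility of Segment 2: 0.1121 / 0.2105 ≈ 0.5325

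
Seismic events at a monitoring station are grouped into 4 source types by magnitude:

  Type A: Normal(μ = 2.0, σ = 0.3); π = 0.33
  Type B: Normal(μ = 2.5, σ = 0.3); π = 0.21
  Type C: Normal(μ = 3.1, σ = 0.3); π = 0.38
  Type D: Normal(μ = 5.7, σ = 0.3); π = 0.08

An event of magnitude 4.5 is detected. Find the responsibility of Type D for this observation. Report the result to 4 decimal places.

Posterior ∝ prior × likelihood, so P(k | x) ∝ w_k f_k(x); normalise over all components.
Component likelihoods at x = 4.5:
  f_A = (1/(0.3·√(2π)))·exp(−(4.5−2.0)²/(2·0.3²)) = 1.329808·exp(-34.72222) = 1.10693e-15
  f_B = (1/(0.3·√(2π)))·exp(−(4.5−2.5)²/(2·0.3²)) = 1.329808·exp(-22.22222) = 2.9703e-10
  f_C = (1/(0.3·√(2π)))·exp(−(4.5−3.1)²/(2·0.3²)) = 1.329808·exp(-10.88889) = 2.48202e-05
  f_D = (1/(0.3·√(2π)))·exp(−(4.5−5.7)²/(2·0.3²)) = 1.329808·exp(-8.00000) = 0.000446101
Multiply by the mixture weights:
  w_A·f_A = 0.33 × 1.10693e-15 = 3.65286e-16
  w_B·f_B = 0.21 × 2.9703e-10 = 6.23763e-11
  w_C·f_C = 0.38 × 2.48202e-05 = 9.43166e-06
  w_D·f_D = 0.08 × 0.000446101 = 3.56881e-05
Normaliser: 3.65286e-16 + 6.23763e-11 + 9.43166e-06 + 3.56881e-05 = 4.51198e-05
P(Type D | the observation) ≈ 0.7910

0.7910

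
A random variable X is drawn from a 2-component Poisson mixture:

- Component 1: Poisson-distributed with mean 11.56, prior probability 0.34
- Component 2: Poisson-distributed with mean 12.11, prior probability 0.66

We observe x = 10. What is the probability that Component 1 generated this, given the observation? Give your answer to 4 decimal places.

0.3594

The responsibility of component k is w_k f_k(x) divided by Σ_j w_j f_j(x).
Poisson probabilities:
  f_1 = e^(−11.56)·11.56^10/10! = 0.112039
  f_2 = e^(−12.11)·12.11^10/10! = 0.10289
Prior × likelihood for each component:
  w_1·f_1 = 0.34 × 0.112039 = 0.0380934
  w_2·f_2 = 0.66 × 0.10289 = 0.0679073
Normaliser: 0.0380934 + 0.0679073 = 0.106001
So the posterior for Component 1 is 0.0380934 / 0.106001 ≈ 0.3594.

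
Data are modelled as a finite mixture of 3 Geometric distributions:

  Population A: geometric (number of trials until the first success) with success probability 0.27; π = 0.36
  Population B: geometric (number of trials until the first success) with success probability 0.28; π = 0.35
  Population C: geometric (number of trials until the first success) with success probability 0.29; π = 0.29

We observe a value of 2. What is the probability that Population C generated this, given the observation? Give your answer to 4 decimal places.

The responsibility of component k is P(Z=k) f_k(x) divided by Σ_j P(Z=j) f_j(x).
Component likelihoods at x = 2:
  f_A = 0.1971
  f_B = 0.2016
  f_C = 0.2059
Prior × likelihood for each component:
  P(Z=A)·f_A = 0.36 × 0.1971 = 0.070956
  P(Z=B)·f_B = 0.35 × 0.2016 = 0.07056
  P(Z=C)·f_C = 0.29 × 0.2059 = 0.059711
Sum: 0.070956 + 0.07056 + 0.059711 = 0.201227
So the posterior for Population C is 0.059711 / 0.201227 ≈ 0.2967.

0.2967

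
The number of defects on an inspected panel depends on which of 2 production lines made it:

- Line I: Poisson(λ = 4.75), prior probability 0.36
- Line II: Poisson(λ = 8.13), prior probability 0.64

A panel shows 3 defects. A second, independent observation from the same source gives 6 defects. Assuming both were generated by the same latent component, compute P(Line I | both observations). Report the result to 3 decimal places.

0.794

The responsibility of component k is w_k f_k(x) divided by Σ_j w_j f_j(x).
Since both observations come from the same component, the likelihood for component k is f_k(x₁)·f_k(x₂).
  L_I = [e^(−4.75)·4.75^3/3! = 0.154536] × [0.138016] = 0.0213285
  L_II = [e^(−8.13)·8.13^3/3! = 0.0263819] × [0.11814] = 0.00311676
Prior × likelihood for each component:
  w_I·L_I = 0.36 × 0.0213285 = 0.00767828
  w_II·L_II = 0.64 × 0.00311676 = 0.00199472
Denominator: 0.00767828 + 0.00199472 = 0.009673
P(Line I | x₁,x₂) ≈ 0.794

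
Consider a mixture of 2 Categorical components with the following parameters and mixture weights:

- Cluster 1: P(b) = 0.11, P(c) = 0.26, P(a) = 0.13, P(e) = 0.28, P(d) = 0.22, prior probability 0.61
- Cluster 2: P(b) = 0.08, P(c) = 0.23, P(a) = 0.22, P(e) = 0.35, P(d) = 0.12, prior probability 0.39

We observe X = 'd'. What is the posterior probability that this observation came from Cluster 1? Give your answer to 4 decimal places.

0.7414

Posterior ∝ prior × likelihood, so P(k | x) ∝ π_k f_k(x); normalise over all components.
Evaluate each component's likelihood at the observed value:
  p_1 = 0.22
  p_2 = 0.12
Unnormalised posteriors:
  π_1·p_1 = 0.61 × 0.22 = 0.1342
  π_2·p_2 = 0.39 × 0.12 = 0.0468
Sum: 0.1342 + 0.0468 = 0.181
So the posterior for Cluster 1 is 0.1342 / 0.181 ≈ 0.7414.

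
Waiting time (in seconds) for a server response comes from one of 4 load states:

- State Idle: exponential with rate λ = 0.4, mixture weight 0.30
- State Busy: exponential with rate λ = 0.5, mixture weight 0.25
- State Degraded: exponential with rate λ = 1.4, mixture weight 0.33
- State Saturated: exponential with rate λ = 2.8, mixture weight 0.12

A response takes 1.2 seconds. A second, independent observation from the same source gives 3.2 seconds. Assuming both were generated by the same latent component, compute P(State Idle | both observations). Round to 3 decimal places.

Apply Bayes' rule: the posterior for each component is proportional to its prior times its likelihood at x.
Since both observations come from the same component, the likelihood for component k is f_k(x₁)·f_k(x₂).
  f_Idle = [0.4·e^(−0.4·1.2) = 0.4·e^(−0.4800) = 0.247513] × [0.111215] = 0.0275272
  f_Busy = [0.5·e^(−0.5·1.2) = 0.5·e^(−0.6000) = 0.274406] × [0.100948] = 0.0277008
  f_Degraded = [1.4·e^(−1.4·1.2) = 1.4·e^(−1.6800) = 0.260924] × [0.0158668] = 0.00414002
  f_Saturated = [2.8·e^(−2.8·1.2) = 2.8·e^(−3.3600) = 0.0972587] × [0.00035965] = 3.49791e-05
Prior × likelihood for each component:
  P(Z=Idle)·f_Idle = 0.30 × 0.0275272 = 0.00825815
  P(Z=Busy)·f_Busy = 0.25 × 0.0277008 = 0.0069252
  P(Z=Degraded)·f_Degraded = 0.33 × 0.00414002 = 0.00136621
  P(Z=Saturated)·f_Saturated = 0.12 × 3.49791e-05 = 4.19749e-06
Evidence: 0.00825815 + 0.0069252 + 0.00136621 + 4.19749e-06 = 0.0165538
So the posterior for State Idle is 0.00825815 / 0.0165538 ≈ 0.499.

0.499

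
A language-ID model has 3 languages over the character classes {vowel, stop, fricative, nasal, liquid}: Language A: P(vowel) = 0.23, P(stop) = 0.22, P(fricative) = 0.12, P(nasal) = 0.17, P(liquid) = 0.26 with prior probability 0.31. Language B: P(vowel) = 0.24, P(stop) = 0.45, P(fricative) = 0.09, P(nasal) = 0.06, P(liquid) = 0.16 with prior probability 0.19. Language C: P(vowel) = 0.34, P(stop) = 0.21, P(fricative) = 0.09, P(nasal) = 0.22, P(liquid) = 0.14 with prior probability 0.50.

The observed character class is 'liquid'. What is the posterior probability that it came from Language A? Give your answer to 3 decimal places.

The responsibility of component k is π_k f_k(x) divided by Σ_j π_j f_j(x).
Component likelihoods at x = 'liquid':
  p_A = 0.26
  p_B = 0.16
  p_C = 0.14
Unnormalised posteriors:
  π_A·p_A = 0.31 × 0.26 = 0.0806
  π_B·p_B = 0.19 × 0.16 = 0.0304
  π_C·p_C = 0.50 × 0.14 = 0.07
Denominator: 0.0806 + 0.0304 + 0.07 = 0.181
Responsibility of Language A: 0.0806 / 0.181 ≈ 0.445

0.445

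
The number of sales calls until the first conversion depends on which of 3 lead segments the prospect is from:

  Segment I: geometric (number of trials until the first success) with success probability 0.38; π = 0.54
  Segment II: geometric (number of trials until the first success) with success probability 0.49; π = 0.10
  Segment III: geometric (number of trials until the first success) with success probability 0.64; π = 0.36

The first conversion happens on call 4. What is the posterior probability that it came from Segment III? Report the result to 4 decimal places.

0.1625

By Bayes' theorem, P(k | x) = π_k f_k(x) / Σ_j π_j f_j(x).
Evaluate each component's likelihood at the observed value:
  p_I = 0.0905646
  p_II = 0.064999
  p_III = 0.0298598
Multiply by the mixture weights:
  π_I·p_I = 0.54 × 0.0905646 = 0.0489049
  π_II·p_II = 0.10 × 0.064999 = 0.0064999
  π_III·p_III = 0.36 × 0.0298598 = 0.0107495
Sum: 0.0489049 + 0.0064999 + 0.0107495 = 0.0661543
P(Segment III | the observation) ≈ 0.1625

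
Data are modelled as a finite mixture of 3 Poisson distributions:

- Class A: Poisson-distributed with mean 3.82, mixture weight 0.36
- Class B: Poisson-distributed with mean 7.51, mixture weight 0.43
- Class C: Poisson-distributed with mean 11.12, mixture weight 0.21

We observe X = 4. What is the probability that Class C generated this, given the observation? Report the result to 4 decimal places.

Apply Bayes' rule: the posterior for each component is proportional to its prior times its likelihood at x.
Poisson probabilities:
  L_A = e^(−3.82)·3.82^4/4! = 0.194553
  L_B = e^(−7.51)·7.51^4/4! = 0.0725767
  L_C = e^(−11.12)·11.12^4/4! = 0.00943742
Weight by the priors:
  π_A·L_A = 0.36 × 0.194553 = 0.070039
  π_B·L_B = 0.43 × 0.0725767 = 0.031208
  π_C·L_C = 0.21 × 0.00943742 = 0.00198186
Sum: 0.070039 + 0.031208 + 0.00198186 = 0.103229
Responsibility of Class C: 0.00198186 / 0.103229 ≈ 0.0192

0.0192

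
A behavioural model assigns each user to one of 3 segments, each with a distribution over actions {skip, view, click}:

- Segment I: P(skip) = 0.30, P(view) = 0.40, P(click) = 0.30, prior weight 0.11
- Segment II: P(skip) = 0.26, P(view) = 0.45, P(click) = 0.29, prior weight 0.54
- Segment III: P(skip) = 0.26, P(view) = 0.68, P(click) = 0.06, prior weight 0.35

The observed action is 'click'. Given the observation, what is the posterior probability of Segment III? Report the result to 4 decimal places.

0.0997

Apply Bayes' rule: the posterior for each component is proportional to its prior times its likelihood at x.
Evaluate each component's likelihood at the observed value:
  L_I = 0.3
  L_II = 0.29
  L_III = 0.06
Multiply by the mixture weights:
  w_I·L_I = 0.11 × 0.3 = 0.033
  w_II·L_II = 0.54 × 0.29 = 0.1566
  w_III·L_III = 0.35 × 0.06 = 0.021
Evidence: 0.033 + 0.1566 + 0.021 = 0.2106
P(Segment III | 'click') = 0.021 / 0.2106 ≈ 0.0997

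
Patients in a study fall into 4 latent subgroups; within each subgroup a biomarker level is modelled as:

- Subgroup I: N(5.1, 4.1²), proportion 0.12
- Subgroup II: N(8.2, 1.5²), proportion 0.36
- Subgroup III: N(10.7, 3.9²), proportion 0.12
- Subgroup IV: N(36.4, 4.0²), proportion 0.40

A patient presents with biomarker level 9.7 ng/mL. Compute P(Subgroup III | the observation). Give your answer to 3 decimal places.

0.156

Posterior ∝ prior × likelihood, so P(k | x) ∝ π_k f_k(x); normalise over all components.
Component likelihoods at x = 9.7 ng/mL:
  p_I = 0.0518545
  p_II = 0.161314
  p_III = 0.0989849
  p_IV = 2.10726e-11
Multiply by the mixture weights:
  π_I·p_I = 0.12 × 0.0518545 = 0.00622254
  π_II·p_II = 0.36 × 0.161314 = 0.058073
  π_III·p_III = 0.12 × 0.0989849 = 0.0118782
  π_IV·p_IV = 0.40 × 2.10726e-11 = 8.42906e-12
Marginal: 0.00622254 + 0.058073 + 0.0118782 + 8.42906e-12 = 0.0761737
Responsibility of Subgroup III: 0.0118782 / 0.0761737 ≈ 0.156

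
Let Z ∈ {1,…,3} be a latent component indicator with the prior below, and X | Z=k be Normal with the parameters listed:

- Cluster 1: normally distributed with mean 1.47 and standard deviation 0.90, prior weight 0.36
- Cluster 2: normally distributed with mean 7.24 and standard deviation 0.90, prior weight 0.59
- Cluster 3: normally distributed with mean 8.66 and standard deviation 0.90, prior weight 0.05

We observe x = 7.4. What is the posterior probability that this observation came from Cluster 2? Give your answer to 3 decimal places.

0.969

By Bayes' theorem, P(k | x) = π_k f_k(x) / Σ_j π_j f_j(x).
Normal densities:
  p_1 = (1/(0.90·√(2π)))·exp(−(7.4−1.47)²/(2·0.90²)) = 0.443269·exp(-21.70673) = 1.65789e-10
  p_2 = (1/(0.90·√(2π)))·exp(−(7.4−7.24)²/(2·0.90²)) = 0.443269·exp(-0.01580) = 0.43632
  p_3 = (1/(0.90·√(2π)))·exp(−(7.4−8.66)²/(2·0.90²)) = 0.443269·exp(-0.98000) = 0.166364
Weight by the priors:
  π_1·p_1 = 0.36 × 1.65789e-10 = 5.9684e-11
  π_2·p_2 = 0.59 × 0.43632 = 0.257429
  π_3·p_3 = 0.05 × 0.166364 = 0.00831819
Evidence: 5.9684e-11 + 0.257429 + 0.00831819 = 0.265747
Responsibility of Cluster 2: 0.257429 / 0.265747 ≈ 0.969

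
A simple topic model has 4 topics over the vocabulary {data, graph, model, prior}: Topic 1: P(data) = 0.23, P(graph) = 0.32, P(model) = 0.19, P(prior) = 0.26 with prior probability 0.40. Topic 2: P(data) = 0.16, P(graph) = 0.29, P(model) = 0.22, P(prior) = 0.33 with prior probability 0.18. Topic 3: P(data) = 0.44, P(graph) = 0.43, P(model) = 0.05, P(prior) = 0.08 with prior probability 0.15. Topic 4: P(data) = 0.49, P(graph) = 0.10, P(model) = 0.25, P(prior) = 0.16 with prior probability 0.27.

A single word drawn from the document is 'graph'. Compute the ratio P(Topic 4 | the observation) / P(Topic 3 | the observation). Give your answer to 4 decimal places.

0.4186

Since P(k|x) ∝ π_k f_k(x), the posterior odds are π_i f_i(x) / (π_j f_j(x)).
Component likelihoods at x = 'graph':
  p_1 = 0.32
  p_2 = 0.29
  p_3 = 0.43
  p_4 = 0.1
Odds = (0.27/0.15) × (0.1/0.43) = 1.8 × 0.232558 ≈ 0.4186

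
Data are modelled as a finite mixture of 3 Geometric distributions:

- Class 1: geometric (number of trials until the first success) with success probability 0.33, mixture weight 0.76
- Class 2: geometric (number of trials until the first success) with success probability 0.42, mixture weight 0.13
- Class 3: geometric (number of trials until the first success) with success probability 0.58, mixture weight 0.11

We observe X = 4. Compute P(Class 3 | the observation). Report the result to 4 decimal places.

Apply Bayes' rule: the posterior for each component is proportional to its prior times its likelihood at x.
Component likelihoods at x = 4:
  L_1 = 0.33·(1−0.33)^3 = 0.33·0.300763 = 0.0992518
  L_2 = 0.42·(1−0.42)^3 = 0.42·0.195112 = 0.081947
  L_3 = 0.58·(1−0.58)^3 = 0.58·0.074088 = 0.042971
Prior × likelihood for each component:
  P(Z=1)·L_1 = 0.76 × 0.0992518 = 0.0754314
  P(Z=2)·L_2 = 0.13 × 0.081947 = 0.0106531
  P(Z=3)·L_3 = 0.11 × 0.042971 = 0.00472681
Denominator: 0.0754314 + 0.0106531 + 0.00472681 = 0.0908113
Responsibility of Class 3: 0.00472681 / 0.0908113 ≈ 0.0521

0.0521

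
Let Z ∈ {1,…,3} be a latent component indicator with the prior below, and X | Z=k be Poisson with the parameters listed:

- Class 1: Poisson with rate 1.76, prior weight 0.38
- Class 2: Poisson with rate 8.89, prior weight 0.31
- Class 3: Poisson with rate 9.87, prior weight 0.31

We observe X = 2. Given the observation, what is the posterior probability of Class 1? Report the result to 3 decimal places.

Posterior ∝ prior × likelihood, so P(k | x) ∝ w_k f_k(x); normalise over all components.
Poisson probabilities:
  p_1 = 0.266463
  p_2 = 0.00544372
  p_3 = 0.00251836
Multiply by the mixture weights:
  w_1·p_1 = 0.38 × 0.266463 = 0.101256
  w_2·p_2 = 0.31 × 0.00544372 = 0.00168755
  w_3·p_3 = 0.31 × 0.00251836 = 0.000780692
Normaliser: 0.101256 + 0.00168755 + 0.000780692 = 0.103724
Responsibility of Class 1: 0.101256 / 0.103724 ≈ 0.976

0.976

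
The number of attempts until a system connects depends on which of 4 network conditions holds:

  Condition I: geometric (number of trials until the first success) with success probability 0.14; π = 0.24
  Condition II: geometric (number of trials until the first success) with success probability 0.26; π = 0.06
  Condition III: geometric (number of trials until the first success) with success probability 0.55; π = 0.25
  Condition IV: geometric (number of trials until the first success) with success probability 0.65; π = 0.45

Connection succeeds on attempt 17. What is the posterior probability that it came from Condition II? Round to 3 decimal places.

0.040

By Bayes' theorem, P(k | x) = π_k f_k(x) / Σ_j π_j f_j(x).
Geometric probabilities:
  L_I = 0.0125344
  L_II = 0.00210223
  L_III = 1.55512e-06
  L_IV = 3.29611e-08
Unnormalised posteriors:
  π_I·L_I = 0.24 × 0.0125344 = 0.00300825
  π_II·L_II = 0.06 × 0.00210223 = 0.000126134
  π_III·L_III = 0.25 × 1.55512e-06 = 3.88779e-07
  π_IV·L_IV = 0.45 × 3.29611e-08 = 1.48325e-08
Evidence: 0.00300825 + 0.000126134 + 3.88779e-07 + 1.48325e-08 = 0.00313479
P(Condition II | the observation) ≈ 0.040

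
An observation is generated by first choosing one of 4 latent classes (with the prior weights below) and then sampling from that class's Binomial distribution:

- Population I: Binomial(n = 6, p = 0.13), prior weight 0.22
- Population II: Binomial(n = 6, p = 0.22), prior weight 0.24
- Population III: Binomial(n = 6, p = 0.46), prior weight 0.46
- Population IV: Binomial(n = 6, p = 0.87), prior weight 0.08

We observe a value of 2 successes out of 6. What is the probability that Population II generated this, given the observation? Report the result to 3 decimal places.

0.292

P(component k | x) = w_k·f_k(x) / marginal(x), where marginal(x) = Σ_j w_j·f_j(x).
Binomial probabilities:
  p_I = C(6,2)·0.13^2·0.87^4 = 15·0.0169·0.572898 = 0.14523
  p_II = C(6,2)·0.22^2·0.78^4 = 15·0.0484·0.370151 = 0.268729
  p_III = C(6,2)·0.46^2·0.54^4 = 15·0.2116·0.0850306 = 0.269887
  p_IV = C(6,2)·0.87^2·0.13^4 = 15·0.7569·0.00028561 = 0.00324267
Weight by the priors:
  w_I·p_I = 0.22 × 0.14523 = 0.0319505
  w_II·p_II = 0.24 × 0.268729 = 0.064495
  w_III·p_III = 0.46 × 0.269887 = 0.124148
  w_IV·p_IV = 0.08 × 0.00324267 = 0.000259414
Denominator: 0.0319505 + 0.064495 + 0.124148 + 0.000259414 = 0.220853
So the posterior for Population II is 0.064495 / 0.220853 ≈ 0.292.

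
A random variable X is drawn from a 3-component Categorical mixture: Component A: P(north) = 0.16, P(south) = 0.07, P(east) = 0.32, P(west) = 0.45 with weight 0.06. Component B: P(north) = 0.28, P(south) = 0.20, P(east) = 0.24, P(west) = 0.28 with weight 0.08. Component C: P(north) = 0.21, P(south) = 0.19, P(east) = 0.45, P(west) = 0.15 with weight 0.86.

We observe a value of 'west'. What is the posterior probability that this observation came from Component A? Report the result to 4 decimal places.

Apply Bayes' rule: the posterior for each component is proportional to its prior times its likelihood at x.
Categorical probabilities:
  L_A = 0.45
  L_B = 0.28
  L_C = 0.15
Prior × likelihood for each component:
  π_A·L_A = 0.06 × 0.45 = 0.027
  π_B·L_B = 0.08 × 0.28 = 0.0224
  π_C·L_C = 0.86 × 0.15 = 0.129
Normaliser: 0.027 + 0.0224 + 0.129 = 0.1784
Responsibility of Component A: 0.027 / 0.1784 ≈ 0.1513

0.1513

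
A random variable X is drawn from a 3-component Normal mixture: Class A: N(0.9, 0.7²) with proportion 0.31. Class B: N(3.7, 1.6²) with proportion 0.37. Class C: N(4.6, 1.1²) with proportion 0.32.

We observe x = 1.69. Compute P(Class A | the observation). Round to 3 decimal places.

0.673

Posterior ∝ prior × likelihood, so P(k | x) ∝ π_k f_k(x); normalise over all components.
Evaluate each component's likelihood at the observed value:
  p_A = 0.301465
  p_B = 0.113265
  p_C = 0.0109604
Unnormalised posteriors:
  π_A·p_A = 0.31 × 0.301465 = 0.0934542
  π_B·p_B = 0.37 × 0.113265 = 0.0419081
  π_C·p_C = 0.32 × 0.0109604 = 0.00350734
Sum: 0.0934542 + 0.0419081 + 0.00350734 = 0.13887
Responsibility of Class A: 0.0934542 / 0.13887 ≈ 0.673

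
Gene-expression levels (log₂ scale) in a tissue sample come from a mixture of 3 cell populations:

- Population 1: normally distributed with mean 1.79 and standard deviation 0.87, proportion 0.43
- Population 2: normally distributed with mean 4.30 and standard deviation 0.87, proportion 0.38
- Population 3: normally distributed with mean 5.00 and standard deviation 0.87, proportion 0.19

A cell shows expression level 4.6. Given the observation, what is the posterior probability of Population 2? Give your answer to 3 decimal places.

Apply Bayes' rule: the posterior for each component is proportional to its prior times its likelihood at x.
Normal densities:
  f_1 = (1/(0.87·√(2π)))·exp(−(4.6−1.79)²/(2·0.87²)) = 0.458554·exp(-5.21608) = 0.0024893
  f_2 = (1/(0.87·√(2π)))·exp(−(4.6−4.30)²/(2·0.87²)) = 0.458554·exp(-0.05945) = 0.432086
  f_3 = (1/(0.87·√(2π)))·exp(−(4.6−5.00)²/(2·0.87²)) = 0.458554·exp(-0.10569) = 0.412561
Multiply by the mixture weights:
  π_1·f_1 = 0.43 × 0.0024893 = 0.0010704
  π_2·f_2 = 0.38 × 0.432086 = 0.164193
  π_3·f_3 = 0.19 × 0.412561 = 0.0783866
Sum: 0.0010704 + 0.164193 + 0.0783866 = 0.24365
So the posterior for Population 2 is 0.164193 / 0.24365 ≈ 0.674.

0.674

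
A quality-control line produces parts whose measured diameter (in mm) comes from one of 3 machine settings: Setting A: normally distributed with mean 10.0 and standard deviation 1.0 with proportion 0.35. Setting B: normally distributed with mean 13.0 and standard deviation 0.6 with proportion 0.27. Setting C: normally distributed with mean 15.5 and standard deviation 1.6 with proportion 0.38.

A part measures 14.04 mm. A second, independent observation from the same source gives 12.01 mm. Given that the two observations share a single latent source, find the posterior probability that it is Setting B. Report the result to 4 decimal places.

0.8249

Apply Bayes' rule: the posterior for each component is proportional to its prior times its likelihood at x.
Since both observations come from the same component, the likelihood for component k is f_k(x₁)·f_k(x₂).
  f_A = [0.000113951] × [0.0529192] = 6.03022e-06
  f_B = [0.148031] × [0.170442] = 0.0252306
  f_C = [0.16443] × [0.0231013] = 0.00379854
Prior × likelihood for each component:
  P(Z=A)·f_A = 0.35 × 6.03022e-06 = 2.11058e-06
  P(Z=B)·f_B = 0.27 × 0.0252306 = 0.00681226
  P(Z=C)·f_C = 0.38 × 0.00379854 = 0.00144345
Normaliser: 2.11058e-06 + 0.00681226 + 0.00144345 = 0.00825782
Responsibility of Setting B: 0.00681226 / 0.00825782 ≈ 0.8249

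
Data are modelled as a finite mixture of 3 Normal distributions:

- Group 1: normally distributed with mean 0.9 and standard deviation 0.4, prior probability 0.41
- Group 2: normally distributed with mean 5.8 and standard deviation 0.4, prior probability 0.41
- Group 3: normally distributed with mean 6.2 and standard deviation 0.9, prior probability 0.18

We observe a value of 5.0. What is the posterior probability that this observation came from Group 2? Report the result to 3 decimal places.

0.628

The responsibility of component k is w_k f_k(x) divided by Σ_j w_j f_j(x).
Component likelihoods at x = 5.0:
  f_1 = 1.53045e-23
  f_2 = 0.134977
  f_3 = 0.182233
Unnormalised posteriors:
  w_1·f_1 = 0.41 × 1.53045e-23 = 6.27483e-24
  w_2·f_2 = 0.41 × 0.134977 = 0.0553407
  w_3·f_3 = 0.18 × 0.182233 = 0.032802
Evidence: 6.27483e-24 + 0.0553407 + 0.032802 = 0.0881428
Responsibility of Group 2: 0.0553407 / 0.0881428 ≈ 0.628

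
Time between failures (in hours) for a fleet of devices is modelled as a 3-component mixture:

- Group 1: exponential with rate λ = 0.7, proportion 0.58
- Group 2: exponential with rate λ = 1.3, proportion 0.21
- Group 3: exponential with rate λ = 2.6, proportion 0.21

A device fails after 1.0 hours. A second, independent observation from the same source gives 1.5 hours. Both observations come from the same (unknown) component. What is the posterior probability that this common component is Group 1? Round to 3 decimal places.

0.757

Apply Bayes' rule: the posterior for each component is proportional to its prior times its likelihood at x.
Since both observations come from the same component, the likelihood for component k is f_k(x₁)·f_k(x₂).
  p_1 = [0.7·e^(−0.7·1.0) = 0.7·e^(−0.7000) = 0.34761] × [0.244956] = 0.0851492
  p_2 = [1.3·e^(−1.3·1.0) = 1.3·e^(−1.3000) = 0.354291] × [0.184956] = 0.0655284
  p_3 = [2.6·e^(−2.6·1.0) = 2.6·e^(−2.6000) = 0.193111] × [0.052629] = 0.0101632
Prior × likelihood for each component:
  P(Z=1)·p_1 = 0.58 × 0.0851492 = 0.0493866
  P(Z=2)·p_2 = 0.21 × 0.0655284 = 0.013761
  P(Z=3)·p_3 = 0.21 × 0.0101632 = 0.00213428
Marginal: 0.0493866 + 0.013761 + 0.00213428 = 0.0652818
Responsibility of Group 1: 0.0493866 / 0.0652818 ≈ 0.757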